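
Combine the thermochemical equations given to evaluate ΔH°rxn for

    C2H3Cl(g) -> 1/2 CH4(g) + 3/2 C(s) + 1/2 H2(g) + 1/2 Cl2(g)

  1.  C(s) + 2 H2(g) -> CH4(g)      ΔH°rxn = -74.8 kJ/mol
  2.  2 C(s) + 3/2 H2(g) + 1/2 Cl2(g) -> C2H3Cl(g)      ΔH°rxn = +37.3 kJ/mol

ΔH°rxn = -74.7 kJ/mol

eq. 1 × 1/2 (scale by 1/2 for the 1/2 CH4(g)): (1/2)·(-74.8) = -37.4 kJ/mol
eq. 2 reversed (reverse to put C2H3Cl(g) on the reactant side): -37.3 kJ/mol
Since enthalpy is a state function, ΔH°rxn = (-37.4) + (-37.3) = -74.7 kJ/mol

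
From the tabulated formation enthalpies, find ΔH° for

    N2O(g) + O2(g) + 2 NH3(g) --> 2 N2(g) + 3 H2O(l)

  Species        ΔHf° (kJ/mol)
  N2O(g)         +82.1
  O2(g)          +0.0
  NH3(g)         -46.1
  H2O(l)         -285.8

ΔH° = -847.3 kJ/mol

Products: 2·(+0.0) + 3·(-285.8) = -857.4
Reactants: 1·(+82.1) + 1·(+0.0) + 2·(-46.1) = -10.1
ΔH° = (-857.4) − (-10.1) = -847.3 kJ/mol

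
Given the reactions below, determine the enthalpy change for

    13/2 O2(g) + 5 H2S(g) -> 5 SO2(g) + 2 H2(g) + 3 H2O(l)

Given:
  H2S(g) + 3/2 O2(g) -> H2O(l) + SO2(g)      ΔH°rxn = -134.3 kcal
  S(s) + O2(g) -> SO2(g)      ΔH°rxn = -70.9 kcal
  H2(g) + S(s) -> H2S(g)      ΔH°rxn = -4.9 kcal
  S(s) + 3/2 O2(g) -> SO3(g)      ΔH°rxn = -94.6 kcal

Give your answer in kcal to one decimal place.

equation 1 × 3: (3)·(-134.3) = -402.9 kcal
equation 2 × 2: (2)·(-70.9) = -141.8 kcal
equation 3 reversed and × 2: (-2)·(-4.9) = +9.8 kcal
equation 4: not needed.
ΔH°rxn = (3)·(-134.3) + (2)·(-70.9) + (-2)·(-4.9) = -534.9 kcal

ΔH°rxn = -534.9 kcal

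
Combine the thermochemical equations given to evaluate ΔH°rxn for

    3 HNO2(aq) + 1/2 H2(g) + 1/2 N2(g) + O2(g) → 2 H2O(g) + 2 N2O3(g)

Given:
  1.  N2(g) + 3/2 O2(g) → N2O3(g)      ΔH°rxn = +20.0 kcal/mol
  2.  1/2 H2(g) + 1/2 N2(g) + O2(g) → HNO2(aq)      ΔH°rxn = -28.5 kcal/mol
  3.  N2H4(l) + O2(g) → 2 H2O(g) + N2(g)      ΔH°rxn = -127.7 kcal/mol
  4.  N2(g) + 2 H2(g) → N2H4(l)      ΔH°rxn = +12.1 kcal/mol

ΔH°rxn = 9.9 kcal/mol

eq. 1 × 2: (2)·(+20.0) = +40.0 kcal/mol
eq. 2 reversed and × 3: (-3)·(-28.5) = +85.5 kcal/mol
eq. 3 as written: -127.7 kcal/mol
eq. 4 as written: +12.1 kcal/mol
ΔH°rxn = (+40.0) + (+85.5) + (-127.7) + (+12.1) = 9.9 kcal/mol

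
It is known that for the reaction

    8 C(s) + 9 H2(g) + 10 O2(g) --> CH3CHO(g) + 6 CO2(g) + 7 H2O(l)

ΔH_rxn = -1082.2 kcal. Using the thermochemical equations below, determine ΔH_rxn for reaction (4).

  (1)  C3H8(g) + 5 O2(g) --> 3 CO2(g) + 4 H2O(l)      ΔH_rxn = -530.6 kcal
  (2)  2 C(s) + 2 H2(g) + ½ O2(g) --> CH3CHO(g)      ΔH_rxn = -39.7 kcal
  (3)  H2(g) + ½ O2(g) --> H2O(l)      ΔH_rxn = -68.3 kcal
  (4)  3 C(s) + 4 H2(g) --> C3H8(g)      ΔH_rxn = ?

(1) × 2: (2)·(-530.6) = -1061.2 kcal
(2) as written: -39.7 kcal
(3) reversed: +68.3 kcal
(4) × 2: contributes 2·x
-1082.2 = (-1061.2) + (-39.7) + (+68.3) + 2·x
x = (-1082.2 − (-1032.6)) / (2) = -24.8 kcal

ΔH_rxn = -24.8 kcal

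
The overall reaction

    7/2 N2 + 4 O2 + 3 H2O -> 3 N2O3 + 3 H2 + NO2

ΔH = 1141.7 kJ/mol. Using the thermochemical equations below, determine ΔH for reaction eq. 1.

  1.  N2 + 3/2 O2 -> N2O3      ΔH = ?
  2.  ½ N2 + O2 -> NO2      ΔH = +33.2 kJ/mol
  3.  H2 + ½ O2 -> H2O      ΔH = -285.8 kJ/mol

eq. 1 × 3 (×3 to match 3 N2O3 in the target): contributes 3·x
eq. 2 as written (NO2 already on the product side): +33.2 kJ/mol
eq. 3 reversed and × 3 (reverse to put H2O on the reactant side; scale by 3 for the 3 H2O): (-3)·(-285.8) = +857.4 kJ/mol
+1141.7 = (+33.2) + (+857.4) + 3·x
x = (+1141.7 − (+890.6)) / (3) = 83.7 kJ/mol

ΔH = 83.7 kJ/mol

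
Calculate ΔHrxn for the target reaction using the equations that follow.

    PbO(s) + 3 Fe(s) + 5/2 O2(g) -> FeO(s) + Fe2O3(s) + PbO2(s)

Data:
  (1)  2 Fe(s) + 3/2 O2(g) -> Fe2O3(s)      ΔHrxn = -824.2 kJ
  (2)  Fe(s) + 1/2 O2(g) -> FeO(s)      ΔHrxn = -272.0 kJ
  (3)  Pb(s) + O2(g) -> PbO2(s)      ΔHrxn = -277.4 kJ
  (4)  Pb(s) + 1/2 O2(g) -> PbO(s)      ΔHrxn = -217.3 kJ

ΔHrxn = -1156.3 kJ

(1) as written: -824.2 kJ
(2) as written: -272.0 kJ
(3) as written: -277.4 kJ
(4) reversed: +217.3 kJ
ΔHrxn = (1)·(-824.2) + (1)·(-272.0) + (1)·(-277.4) + (-1)·(-217.3) = -1156.3 kJ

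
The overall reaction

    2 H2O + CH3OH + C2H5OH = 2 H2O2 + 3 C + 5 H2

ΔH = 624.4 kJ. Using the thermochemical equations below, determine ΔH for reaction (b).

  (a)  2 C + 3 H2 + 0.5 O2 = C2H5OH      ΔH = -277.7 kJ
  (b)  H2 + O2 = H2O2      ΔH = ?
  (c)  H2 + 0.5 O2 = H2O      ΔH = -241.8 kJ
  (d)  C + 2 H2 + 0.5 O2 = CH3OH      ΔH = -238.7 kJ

(a) reversed: +277.7 kJ
(b) × 2: contributes 2·x
(c) reversed and × 2: (-2)·(-241.8) = +483.6 kJ
(d) reversed: +238.7 kJ
+624.4 = (+277.7) + (+483.6) + (+238.7) + 2·x
x = (+624.4 − (+1000.0)) / (2) = -187.8 kJ

ΔH = -187.8 kJ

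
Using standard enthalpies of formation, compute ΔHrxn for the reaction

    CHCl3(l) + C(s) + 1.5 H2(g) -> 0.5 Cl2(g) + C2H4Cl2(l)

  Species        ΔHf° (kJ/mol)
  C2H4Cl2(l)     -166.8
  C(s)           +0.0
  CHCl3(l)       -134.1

ΔH°rxn = Σ nΔHf°(products) − Σ nΔHf°(reactants).
Products: 1/2·(+0.0) + 1·(-166.8) = -166.8
Reactants: 1·(-134.1) + 1·(+0.0) + 3/2·(+0.0) = -134.1
ΔHrxn = (-166.8) − (-134.1) = -32.7 kJ/mol

ΔHrxn = -32.7 kJ/mol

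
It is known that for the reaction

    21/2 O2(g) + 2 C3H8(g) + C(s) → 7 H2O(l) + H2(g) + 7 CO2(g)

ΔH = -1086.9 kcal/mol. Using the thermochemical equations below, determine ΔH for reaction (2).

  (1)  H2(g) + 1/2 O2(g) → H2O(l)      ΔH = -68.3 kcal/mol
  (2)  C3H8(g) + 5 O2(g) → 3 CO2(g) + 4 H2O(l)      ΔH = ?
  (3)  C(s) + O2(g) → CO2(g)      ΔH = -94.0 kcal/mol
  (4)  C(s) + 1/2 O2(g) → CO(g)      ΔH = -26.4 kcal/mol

ΔH = -530.6 kcal/mol

(1) reversed (H2(g) must end up as a product): +68.3 kcal/mol
(2) × 2 (×2 to match 2 C3H8(g) in the target): contributes 2·x
(3) as written: -94.0 kcal/mol
(4): not needed (CO(g) appears nowhere else).
-1086.9 = (+68.3) + (-94.0) + 2·x
x = (-1086.9 − (-25.7)) / (2) = -530.6 kcal/mol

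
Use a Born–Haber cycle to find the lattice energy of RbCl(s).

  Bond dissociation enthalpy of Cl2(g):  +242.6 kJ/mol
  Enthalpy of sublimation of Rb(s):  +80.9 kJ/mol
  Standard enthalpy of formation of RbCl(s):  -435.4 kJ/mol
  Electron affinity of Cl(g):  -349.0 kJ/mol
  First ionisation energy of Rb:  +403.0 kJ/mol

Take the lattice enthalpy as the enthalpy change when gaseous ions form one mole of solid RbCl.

U = -691.6 kJ/mol

ΔHf° = 1·ΔHsub + 1·(ΣIE) + 1/2·D(Cl2) + 1·EA + U
-435.4 = 1·(+80.9) + 1·(+403.0) + 1/2·(+242.6) + 1·(-349.0) + U
U = -435.4 − (+256.2) = -691.6 kJ/mol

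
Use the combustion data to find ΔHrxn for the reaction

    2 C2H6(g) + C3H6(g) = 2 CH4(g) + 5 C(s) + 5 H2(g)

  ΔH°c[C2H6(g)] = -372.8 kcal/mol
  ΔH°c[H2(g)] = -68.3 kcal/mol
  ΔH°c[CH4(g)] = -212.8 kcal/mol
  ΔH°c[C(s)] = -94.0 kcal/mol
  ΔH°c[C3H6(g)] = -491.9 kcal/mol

ΔHrxn = -0.4 kcal/mol

With combustion enthalpies, reactants minus products:
= [2·(-372.8) + 1·(-491.9)] − [2·(-212.8) + 5·(-94.0) + 5·(-68.3)]
= -0.4 kcal/mol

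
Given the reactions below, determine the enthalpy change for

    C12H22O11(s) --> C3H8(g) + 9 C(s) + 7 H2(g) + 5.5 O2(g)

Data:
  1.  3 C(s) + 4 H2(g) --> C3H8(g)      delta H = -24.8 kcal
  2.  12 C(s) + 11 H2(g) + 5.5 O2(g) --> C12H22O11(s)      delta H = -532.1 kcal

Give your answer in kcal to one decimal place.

delta H = 507.3 kcal

eq. 1 as written (C3H8(g) already on the product side): -24.8 kcal
eq. 2 reversed (reverse to put C12H22O11(s) on the reactant side): +532.1 kcal
delta H = (1)·(-24.8) + (-1)·(-532.1) = 507.3 kcal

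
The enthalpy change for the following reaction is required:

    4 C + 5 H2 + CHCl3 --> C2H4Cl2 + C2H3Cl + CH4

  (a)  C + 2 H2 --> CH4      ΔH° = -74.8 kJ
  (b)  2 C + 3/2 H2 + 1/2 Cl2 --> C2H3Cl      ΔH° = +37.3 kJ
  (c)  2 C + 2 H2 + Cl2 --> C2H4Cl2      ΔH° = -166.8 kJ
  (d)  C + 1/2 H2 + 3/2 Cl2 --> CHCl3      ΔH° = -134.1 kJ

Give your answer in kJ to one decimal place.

ΔH° = -70.2 kJ

(a) as written: -74.8 kJ
(b) as written: +37.3 kJ
(c) as written: -166.8 kJ
(d) reversed: +134.1 kJ
Summing the manipulated equations, ΔH° = (-74.8) + (+37.3) + (-166.8) + (+134.1) = -70.2 kJ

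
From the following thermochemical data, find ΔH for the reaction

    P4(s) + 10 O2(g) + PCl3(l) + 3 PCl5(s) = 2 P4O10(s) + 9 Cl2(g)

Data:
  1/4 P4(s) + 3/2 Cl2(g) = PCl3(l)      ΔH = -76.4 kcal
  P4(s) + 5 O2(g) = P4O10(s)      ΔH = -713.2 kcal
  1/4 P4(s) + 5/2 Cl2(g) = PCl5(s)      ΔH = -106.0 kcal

ΔH = -1032.0 kcal

equation 1 reversed (PCl3(l) must end up as a reactant): +76.4 kcal
equation 2 × 2 (×2 to match 2 P4O10(s) in the target): (2)·(-713.2) = -1426.4 kcal
equation 3 reversed and × 3 (PCl5(s) must end up as a reactant; scale by 3 for the 3 PCl5(s)): (-3)·(-106.0) = +318.0 kcal
ΔH = (-1)·(-76.4) + (2)·(-713.2) + (-3)·(-106.0) = -1032.0 kcal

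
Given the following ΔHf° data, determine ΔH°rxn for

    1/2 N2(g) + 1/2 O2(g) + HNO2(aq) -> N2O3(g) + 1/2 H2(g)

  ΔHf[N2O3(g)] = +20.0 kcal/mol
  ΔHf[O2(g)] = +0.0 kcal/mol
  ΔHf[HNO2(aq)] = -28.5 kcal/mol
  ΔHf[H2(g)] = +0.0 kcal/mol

Products: 1·(+20.0) + 1/2·(+0.0) = +20.0
Reactants: 1/2·(+0.0) + 1/2·(+0.0) + 1·(-28.5) = -28.5
ΔH°rxn = (+20.0) − (-28.5) = 48.5 kcal/mol

ΔH°rxn = 48.5 kcal/mol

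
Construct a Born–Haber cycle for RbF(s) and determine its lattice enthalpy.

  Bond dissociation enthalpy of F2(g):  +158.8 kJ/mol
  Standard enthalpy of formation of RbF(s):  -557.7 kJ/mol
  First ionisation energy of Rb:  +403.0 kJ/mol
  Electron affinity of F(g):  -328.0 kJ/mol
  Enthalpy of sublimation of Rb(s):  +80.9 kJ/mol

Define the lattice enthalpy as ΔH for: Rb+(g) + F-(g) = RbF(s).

U = -793.0 kJ/mol

ΔHf° = 1·ΔHsub + 1·(ΣIE) + 1/2·D(F2) + 1·EA + U
-557.7 = 1·(+80.9) + 1·(+403.0) + 1/2·(+158.8) + 1·(-328.0) + U
U = -557.7 − (+235.3) = -793.0 kJ/mol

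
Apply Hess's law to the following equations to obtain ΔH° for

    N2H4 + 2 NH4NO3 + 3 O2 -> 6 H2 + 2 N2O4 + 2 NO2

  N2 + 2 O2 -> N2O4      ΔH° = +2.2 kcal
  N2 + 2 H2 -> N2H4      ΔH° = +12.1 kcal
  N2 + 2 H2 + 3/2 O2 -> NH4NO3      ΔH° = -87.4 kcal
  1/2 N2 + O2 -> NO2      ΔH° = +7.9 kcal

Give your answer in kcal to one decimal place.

equation 1 × 2 (×2 to match 2 N2O4 in the target): (2)·(+2.2) = +4.4 kcal
equation 2 reversed (reverse to put N2H4 on the reactant side): -12.1 kcal
equation 3 reversed and × 2 (NH4NO3 must end up as a reactant; scale by 2 for the 2 NH4NO3): (-2)·(-87.4) = +174.8 kcal
equation 4 × 2 (scale by 2 for the 2 NO2): (2)·(+7.9) = +15.8 kcal
ΔH° = (+4.4) + (-12.1) + (+174.8) + (+15.8) = 182.9 kcal

ΔH° = 182.9 kcal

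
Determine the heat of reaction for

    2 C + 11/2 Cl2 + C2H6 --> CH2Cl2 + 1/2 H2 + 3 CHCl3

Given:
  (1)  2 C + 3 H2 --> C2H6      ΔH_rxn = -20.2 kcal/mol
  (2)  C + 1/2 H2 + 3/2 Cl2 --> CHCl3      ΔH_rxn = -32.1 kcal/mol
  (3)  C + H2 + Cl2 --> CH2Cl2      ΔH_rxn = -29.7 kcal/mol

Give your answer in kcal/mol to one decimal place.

(1) reversed (reverse to put C2H6 on the reactant side): +20.2 kcal/mol
(2) × 3 (scale by 3 for the 3 CHCl3): (3)·(-32.1) = -96.3 kcal/mol
(3) as written (CH2Cl2 already on the product side): -29.7 kcal/mol
By Hess's law, ΔH_rxn = (-1)·(-20.2) + (3)·(-32.1) + (1)·(-29.7) = -105.8 kcal/mol

ΔH_rxn = -105.8 kcal/mol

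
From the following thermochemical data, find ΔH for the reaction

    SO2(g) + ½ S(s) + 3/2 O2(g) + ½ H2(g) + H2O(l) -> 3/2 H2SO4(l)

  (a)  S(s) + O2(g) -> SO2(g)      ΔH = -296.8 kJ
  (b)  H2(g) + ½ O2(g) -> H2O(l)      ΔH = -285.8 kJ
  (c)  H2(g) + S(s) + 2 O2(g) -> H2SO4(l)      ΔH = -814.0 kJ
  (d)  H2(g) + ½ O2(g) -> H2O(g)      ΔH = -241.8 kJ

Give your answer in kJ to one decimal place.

ΔH = -638.4 kJ

(a) reversed (SO2(g) must end up as a reactant): +296.8 kJ
(b) reversed (reverse to put H2O(l) on the reactant side): +285.8 kJ
(c) × 3/2 (×3/2 to match 3/2 H2SO4(l) in the target): (3/2)·(-814.0) = -1221.0 kJ
(d): not needed (H2O(g) appears nowhere else).
ΔH = (+296.8) + (+285.8) + (-1221.0) = -638.4 kJ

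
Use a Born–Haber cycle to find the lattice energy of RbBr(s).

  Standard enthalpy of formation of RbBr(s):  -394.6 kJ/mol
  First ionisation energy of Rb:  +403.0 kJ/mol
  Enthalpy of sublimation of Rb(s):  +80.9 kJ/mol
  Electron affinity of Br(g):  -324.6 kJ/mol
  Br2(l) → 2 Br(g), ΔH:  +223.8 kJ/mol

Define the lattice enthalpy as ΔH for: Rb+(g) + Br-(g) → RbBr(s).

ΔHf° = 1·ΔHsub + 1·(ΣIE) + 1/2·D(Br2) + 1·EA + U
-394.6 = 1·(+80.9) + 1·(+403.0) + 1/2·(+223.8) + 1·(-324.6) + U
U = -394.6 − (+271.2) = -665.8 kJ/mol

U = -665.8 kJ/mol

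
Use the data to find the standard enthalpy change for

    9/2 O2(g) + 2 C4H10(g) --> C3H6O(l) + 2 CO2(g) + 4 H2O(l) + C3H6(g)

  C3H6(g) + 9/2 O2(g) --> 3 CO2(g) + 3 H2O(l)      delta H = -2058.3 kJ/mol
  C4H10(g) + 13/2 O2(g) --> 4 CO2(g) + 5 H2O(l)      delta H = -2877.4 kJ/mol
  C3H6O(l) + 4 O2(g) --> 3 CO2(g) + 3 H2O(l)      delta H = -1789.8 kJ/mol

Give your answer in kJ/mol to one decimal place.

equation 1 reversed: +2058.3 kJ/mol
equation 2 × 2: (2)·(-2877.4) = -5754.8 kJ/mol
equation 3 reversed: +1789.8 kJ/mol
By Hess's law, delta H = (-1)·(-2058.3) + (2)·(-2877.4) + (-1)·(-1789.8) = -1906.7 kJ/mol

delta H = -1906.7 kJ/mol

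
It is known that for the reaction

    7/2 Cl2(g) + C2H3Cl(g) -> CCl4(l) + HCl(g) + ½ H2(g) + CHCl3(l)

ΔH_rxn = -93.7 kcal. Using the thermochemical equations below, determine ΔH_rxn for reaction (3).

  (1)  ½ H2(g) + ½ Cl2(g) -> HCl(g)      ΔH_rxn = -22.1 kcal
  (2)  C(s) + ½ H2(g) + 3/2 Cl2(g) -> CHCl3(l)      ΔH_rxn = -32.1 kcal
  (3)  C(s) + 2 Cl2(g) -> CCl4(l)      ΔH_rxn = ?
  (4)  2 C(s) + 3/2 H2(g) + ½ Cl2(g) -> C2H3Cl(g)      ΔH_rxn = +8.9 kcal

ΔH_rxn = -30.6 kcal

(1) as written (HCl(g) already on the product side): -22.1 kcal
(2) as written (CHCl3(l) already on the product side): -32.1 kcal
(3) as written (CCl4(l) already on the product side): contributes x
(4) reversed (reverse to put C2H3Cl(g) on the reactant side): -8.9 kcal
-93.7 = (-22.1) + (-32.1) + (-8.9) + x
x = (-93.7 − (-63.1)) / (1) = -30.6 kcal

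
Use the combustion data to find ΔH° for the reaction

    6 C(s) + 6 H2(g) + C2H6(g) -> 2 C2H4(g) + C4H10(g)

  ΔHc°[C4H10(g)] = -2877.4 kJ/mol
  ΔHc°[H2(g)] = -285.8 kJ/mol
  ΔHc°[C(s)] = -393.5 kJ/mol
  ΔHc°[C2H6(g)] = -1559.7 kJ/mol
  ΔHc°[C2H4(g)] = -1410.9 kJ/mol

ΔH° = 63.7 kJ/mol

Using ΔH = Σ nΔHc°(reactants) − Σ nΔHc°(products):
= [6·(-393.5) + 6·(-285.8) + 1·(-1559.7)] − [2·(-1410.9) + 1·(-2877.4)]
= 63.7 kJ/mol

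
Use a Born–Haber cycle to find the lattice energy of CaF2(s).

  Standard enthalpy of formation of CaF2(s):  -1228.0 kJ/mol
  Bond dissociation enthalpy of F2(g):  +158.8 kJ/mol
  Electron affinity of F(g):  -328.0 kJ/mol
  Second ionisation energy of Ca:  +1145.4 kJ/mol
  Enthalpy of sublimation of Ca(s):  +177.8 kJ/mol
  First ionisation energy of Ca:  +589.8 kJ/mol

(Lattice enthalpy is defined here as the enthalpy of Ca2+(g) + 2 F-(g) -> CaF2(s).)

ΔHf° = 1·ΔHsub + 1·(ΣIE) + 1·D(F2) + 2·EA + U
-1228.0 = 1·(+177.8) + 1·(+1735.2) + 1·(+158.8) + 2·(-328.0) + U
U = -1228.0 − (+1415.8) = -2643.8 kJ/mol

U = -2643.8 kJ/mol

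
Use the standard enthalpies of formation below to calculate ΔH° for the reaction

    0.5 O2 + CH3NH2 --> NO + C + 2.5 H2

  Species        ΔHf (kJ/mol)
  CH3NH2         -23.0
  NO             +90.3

Products: 1·(+90.3) + 1·(+0.0) + 5/2·(+0.0) = +90.3
Reactants: 1/2·(+0.0) + 1·(-23.0) = -23.0
ΔH° = (+90.3) − (-23.0) = 113.3 kJ/mol

ΔH° = 113.3 kJ/mol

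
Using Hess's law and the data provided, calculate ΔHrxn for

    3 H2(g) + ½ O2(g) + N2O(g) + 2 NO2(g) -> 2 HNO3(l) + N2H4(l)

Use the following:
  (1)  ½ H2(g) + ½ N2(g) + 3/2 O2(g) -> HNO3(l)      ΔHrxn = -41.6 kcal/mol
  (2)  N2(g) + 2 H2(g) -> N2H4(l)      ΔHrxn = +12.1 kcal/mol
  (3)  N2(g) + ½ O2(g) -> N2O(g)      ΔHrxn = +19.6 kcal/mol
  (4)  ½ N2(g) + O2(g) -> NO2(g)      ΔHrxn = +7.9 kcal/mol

(1) × 2: (2)·(-41.6) = -83.2 kcal/mol
(2) as written: +12.1 kcal/mol
(3) reversed: -19.6 kcal/mol
(4) reversed and × 2: (-2)·(+7.9) = -15.8 kcal/mol
By Hess's law, ΔHrxn = (2)·(-41.6) + (1)·(+12.1) + (-1)·(+19.6) + (-2)·(+7.9) = -106.5 kcal/mol

ΔHrxn = -106.5 kcal/mol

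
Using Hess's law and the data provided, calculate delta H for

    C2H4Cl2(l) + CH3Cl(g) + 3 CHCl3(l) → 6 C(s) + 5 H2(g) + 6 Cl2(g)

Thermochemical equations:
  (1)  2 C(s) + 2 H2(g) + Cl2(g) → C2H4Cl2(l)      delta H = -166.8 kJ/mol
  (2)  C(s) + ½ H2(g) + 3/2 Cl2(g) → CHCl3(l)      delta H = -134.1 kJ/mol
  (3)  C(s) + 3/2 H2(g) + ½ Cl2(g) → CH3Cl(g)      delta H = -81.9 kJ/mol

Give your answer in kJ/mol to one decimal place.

delta H = 651.0 kJ/mol

(1) reversed (C2H4Cl2(l) must end up as a reactant): +166.8 kJ/mol
(2) reversed and × 3 (CHCl3(l) must end up as a reactant; scale by 3 for the 3 CHCl3(l)): (-3)·(-134.1) = +402.3 kJ/mol
(3) reversed (CH3Cl(g) must end up as a reactant): +81.9 kJ/mol
Summing the manipulated equations, delta H = (-1)·(-166.8) + (-3)·(-134.1) + (-1)·(-81.9) = 651.0 kJ/mol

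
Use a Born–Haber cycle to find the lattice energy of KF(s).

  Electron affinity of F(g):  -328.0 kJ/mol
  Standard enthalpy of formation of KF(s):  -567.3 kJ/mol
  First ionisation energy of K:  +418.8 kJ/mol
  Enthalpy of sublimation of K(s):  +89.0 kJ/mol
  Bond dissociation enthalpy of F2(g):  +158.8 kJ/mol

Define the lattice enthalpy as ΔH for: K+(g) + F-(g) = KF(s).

ΔHf° = 1·ΔHsub + 1·(ΣIE) + 1/2·D(F2) + 1·EA + U
-567.3 = 1·(+89.0) + 1·(+418.8) + 1/2·(+158.8) + 1·(-328.0) + U
U = -567.3 − (+259.2) = -826.5 kJ/mol

U = -826.5 kJ/mol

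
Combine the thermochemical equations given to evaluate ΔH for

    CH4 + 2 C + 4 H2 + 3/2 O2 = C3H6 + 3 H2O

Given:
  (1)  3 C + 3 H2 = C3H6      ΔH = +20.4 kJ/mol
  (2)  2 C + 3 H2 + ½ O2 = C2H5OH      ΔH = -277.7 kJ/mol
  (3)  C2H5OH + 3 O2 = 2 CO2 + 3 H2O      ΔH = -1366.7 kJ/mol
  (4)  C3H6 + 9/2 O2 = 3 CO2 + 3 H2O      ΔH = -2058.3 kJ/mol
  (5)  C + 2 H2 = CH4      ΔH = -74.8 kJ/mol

ΔH = -762.2 kJ/mol

(1) reversed: -20.4 kJ/mol
(2) × 3: (3)·(-277.7) = -833.1 kJ/mol
(3) × 3: (3)·(-1366.7) = -4100.1 kJ/mol
(4) reversed and × 2: (-2)·(-2058.3) = +4116.6 kJ/mol
(5) reversed: +74.8 kJ/mol
ΔH = (-1)·(+20.4) + (3)·(-277.7) + (3)·(-1366.7) + (-2)·(-2058.3) + (-1)·(-74.8) = -762.2 kJ/mol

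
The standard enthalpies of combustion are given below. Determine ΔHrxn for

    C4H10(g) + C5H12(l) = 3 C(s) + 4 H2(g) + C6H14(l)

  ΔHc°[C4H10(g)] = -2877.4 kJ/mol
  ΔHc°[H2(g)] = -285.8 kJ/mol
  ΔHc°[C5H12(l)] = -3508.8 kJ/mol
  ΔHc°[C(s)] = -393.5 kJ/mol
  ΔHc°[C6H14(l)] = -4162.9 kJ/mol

With combustion enthalpies, reactants minus products:
= [1·(-2877.4) + 1·(-3508.8)] − [3·(-393.5) + 4·(-285.8) + 1·(-4162.9)]
= 100.4 kJ/mol

ΔHrxn = 100.4 kJ/mol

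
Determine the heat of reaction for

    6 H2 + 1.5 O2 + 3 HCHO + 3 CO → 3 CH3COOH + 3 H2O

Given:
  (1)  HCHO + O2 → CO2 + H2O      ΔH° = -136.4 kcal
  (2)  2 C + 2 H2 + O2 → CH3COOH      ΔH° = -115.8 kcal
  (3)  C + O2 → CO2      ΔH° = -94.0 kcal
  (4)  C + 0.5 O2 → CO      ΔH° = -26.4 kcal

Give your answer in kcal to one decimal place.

(1) × 3: (3)·(-136.4) = -409.2 kcal
(2) × 3: (3)·(-115.8) = -347.4 kcal
(3) reversed and × 3: (-3)·(-94.0) = +282.0 kcal
(4) reversed and × 3: (-3)·(-26.4) = +79.2 kcal
By Hess's law, ΔH° = (3)·(-136.4) + (3)·(-115.8) + (-3)·(-94.0) + (-3)·(-26.4) = -395.4 kcal

ΔH° = -395.4 kcal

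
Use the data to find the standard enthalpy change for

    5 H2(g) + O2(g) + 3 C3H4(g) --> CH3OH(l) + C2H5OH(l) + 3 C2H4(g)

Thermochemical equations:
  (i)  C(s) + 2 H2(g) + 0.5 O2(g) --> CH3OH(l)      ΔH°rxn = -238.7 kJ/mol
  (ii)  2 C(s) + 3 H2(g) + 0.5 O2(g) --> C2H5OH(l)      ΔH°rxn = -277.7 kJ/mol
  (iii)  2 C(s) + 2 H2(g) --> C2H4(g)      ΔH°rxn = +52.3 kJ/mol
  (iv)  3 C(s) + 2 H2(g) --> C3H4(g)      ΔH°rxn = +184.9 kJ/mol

ΔH°rxn = -914.2 kJ/mol

(i) as written: -238.7 kJ/mol
(ii) as written: -277.7 kJ/mol
(iii) × 3: (3)·(+52.3) = +156.9 kJ/mol
(iv) reversed and × 3: (-3)·(+184.9) = -554.7 kJ/mol
By Hess's law, ΔH°rxn = (1)·(-238.7) + (1)·(-277.7) + (3)·(+52.3) + (-3)·(+184.9) = -914.2 kJ/mol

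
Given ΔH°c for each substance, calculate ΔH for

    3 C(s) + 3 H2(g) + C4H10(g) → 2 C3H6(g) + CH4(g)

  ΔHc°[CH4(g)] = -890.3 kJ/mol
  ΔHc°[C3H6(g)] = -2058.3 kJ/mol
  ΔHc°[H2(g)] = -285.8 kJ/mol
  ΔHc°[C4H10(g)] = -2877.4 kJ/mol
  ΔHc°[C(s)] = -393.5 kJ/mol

With combustion enthalpies, reactants minus products:
= [3·(-393.5) + 3·(-285.8) + 1·(-2877.4)] − [2·(-2058.3) + 1·(-890.3)]
= 91.6 kJ/mol

ΔH = 91.6 kJ/mol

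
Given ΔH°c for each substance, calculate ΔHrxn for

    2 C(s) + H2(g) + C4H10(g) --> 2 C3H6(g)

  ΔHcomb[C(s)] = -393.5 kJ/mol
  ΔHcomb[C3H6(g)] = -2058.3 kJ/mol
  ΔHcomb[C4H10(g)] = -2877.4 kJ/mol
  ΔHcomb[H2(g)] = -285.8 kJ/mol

ΔHrxn = 166.4 kJ/mol

Using ΔH = Σ nΔHc°(reactants) − Σ nΔHc°(products):
= [2·(-393.5) + 1·(-285.8) + 1·(-2877.4)] − [2·(-2058.3)]
= 166.4 kJ/mol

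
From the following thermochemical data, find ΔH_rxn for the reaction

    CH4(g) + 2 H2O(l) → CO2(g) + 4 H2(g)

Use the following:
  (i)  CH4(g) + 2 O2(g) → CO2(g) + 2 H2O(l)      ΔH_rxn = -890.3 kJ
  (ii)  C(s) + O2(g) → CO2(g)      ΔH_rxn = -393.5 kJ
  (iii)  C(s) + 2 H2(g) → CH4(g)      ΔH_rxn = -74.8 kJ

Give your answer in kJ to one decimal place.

ΔH_rxn = 252.9 kJ

(i) reversed (H2O(l) must end up as a reactant): +890.3 kJ
(ii) × 2: (2)·(-393.5) = -787.0 kJ
(iii) reversed and × 2 (H2(g) must end up as a product; ×2 to match 4 H2(g) in the target): (-2)·(-74.8) = +149.6 kJ
ΔH_rxn = (+890.3) + (-787.0) + (+149.6) = 252.9 kJ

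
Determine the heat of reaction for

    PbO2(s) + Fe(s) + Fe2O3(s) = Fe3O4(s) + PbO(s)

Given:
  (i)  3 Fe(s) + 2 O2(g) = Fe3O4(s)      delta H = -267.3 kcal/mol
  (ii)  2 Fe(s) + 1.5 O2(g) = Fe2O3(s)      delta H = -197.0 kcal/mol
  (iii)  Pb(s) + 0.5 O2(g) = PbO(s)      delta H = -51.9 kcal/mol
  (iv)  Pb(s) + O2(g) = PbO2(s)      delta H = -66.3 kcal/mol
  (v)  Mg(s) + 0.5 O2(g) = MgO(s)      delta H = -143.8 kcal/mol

delta H = -55.9 kcal/mol

(i) as written: -267.3 kcal/mol
(ii) reversed: +197.0 kcal/mol
(iii) as written: -51.9 kcal/mol
(iv) reversed: +66.3 kcal/mol
(v): not needed.
Summing the manipulated equations, delta H = (1)·(-267.3) + (-1)·(-197.0) + (1)·(-51.9) + (-1)·(-66.3) = -55.9 kcal/mol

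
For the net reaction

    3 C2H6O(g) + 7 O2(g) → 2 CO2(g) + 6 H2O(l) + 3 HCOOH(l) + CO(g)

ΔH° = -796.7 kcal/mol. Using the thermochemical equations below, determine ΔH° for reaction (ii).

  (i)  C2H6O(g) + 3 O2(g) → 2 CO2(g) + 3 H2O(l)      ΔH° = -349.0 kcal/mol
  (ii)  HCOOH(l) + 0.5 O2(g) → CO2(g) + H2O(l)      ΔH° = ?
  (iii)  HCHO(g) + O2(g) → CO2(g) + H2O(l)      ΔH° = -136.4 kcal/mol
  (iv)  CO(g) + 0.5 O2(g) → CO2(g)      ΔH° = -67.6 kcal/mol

ΔH° = -60.9 kcal/mol

(i) × 3: (3)·(-349.0) = -1047.0 kcal/mol
(ii) reversed and × 3: contributes −3·x
(iii): not needed.
(iv) reversed: +67.6 kcal/mol
-796.7 = (-1047.0) + (+67.6) − 3·x
x = (-796.7 − (-979.4)) / (-3) = -60.9 kcal/mol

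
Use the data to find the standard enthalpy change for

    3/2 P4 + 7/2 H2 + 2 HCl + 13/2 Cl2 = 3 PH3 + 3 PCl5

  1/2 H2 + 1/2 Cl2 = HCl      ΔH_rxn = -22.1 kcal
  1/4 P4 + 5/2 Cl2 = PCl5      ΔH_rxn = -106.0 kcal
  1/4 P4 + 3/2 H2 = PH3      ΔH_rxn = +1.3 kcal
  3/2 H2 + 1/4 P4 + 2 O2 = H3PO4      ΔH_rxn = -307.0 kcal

equation 1 reversed and × 2: (-2)·(-22.1) = +44.2 kcal
equation 2 × 3: (3)·(-106.0) = -318.0 kcal
equation 3 × 3: (3)·(+1.3) = +3.9 kcal
equation 4: not needed.
ΔH_rxn = (-2)·(-22.1) + (3)·(-106.0) + (3)·(+1.3) = -269.9 kcal

ΔH_rxn = -269.9 kcal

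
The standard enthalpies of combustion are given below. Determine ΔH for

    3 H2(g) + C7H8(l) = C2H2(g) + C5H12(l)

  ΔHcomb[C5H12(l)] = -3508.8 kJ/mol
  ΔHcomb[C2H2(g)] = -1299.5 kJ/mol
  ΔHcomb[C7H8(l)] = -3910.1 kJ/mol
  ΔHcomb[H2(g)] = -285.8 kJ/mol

With combustion enthalpies, reactants minus products:
= [3·(-285.8) + 1·(-3910.1)] − [1·(-1299.5) + 1·(-3508.8)]
= 40.8 kJ/mol

ΔH = 40.8 kJ/mol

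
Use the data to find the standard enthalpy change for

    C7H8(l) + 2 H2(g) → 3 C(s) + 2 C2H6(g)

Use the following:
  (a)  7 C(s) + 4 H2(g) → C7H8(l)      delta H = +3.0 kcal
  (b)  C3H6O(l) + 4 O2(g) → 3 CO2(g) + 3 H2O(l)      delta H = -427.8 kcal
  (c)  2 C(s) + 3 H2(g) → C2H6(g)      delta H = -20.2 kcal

(a) reversed: -3.0 kcal
(b): not needed.
(c) × 2: (2)·(-20.2) = -40.4 kcal
delta H = (-1)·(+3.0) + (2)·(-20.2) = -43.4 kcal

delta H = -43.4 kcal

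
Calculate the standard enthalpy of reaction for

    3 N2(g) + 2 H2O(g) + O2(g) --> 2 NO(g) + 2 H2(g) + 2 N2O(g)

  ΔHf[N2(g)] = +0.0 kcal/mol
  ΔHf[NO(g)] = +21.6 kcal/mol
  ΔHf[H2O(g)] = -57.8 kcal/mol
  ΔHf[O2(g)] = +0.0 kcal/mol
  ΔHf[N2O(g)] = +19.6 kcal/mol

ΔH°rxn = 198.0 kcal/mol

Products: 2·(+21.6) + 2·(+0.0) + 2·(+19.6) = +82.4
Reactants: 3·(+0.0) + 2·(-57.8) + 1·(+0.0) = -115.6
ΔH°rxn = (+82.4) − (-115.6) = 198.0 kcal/mol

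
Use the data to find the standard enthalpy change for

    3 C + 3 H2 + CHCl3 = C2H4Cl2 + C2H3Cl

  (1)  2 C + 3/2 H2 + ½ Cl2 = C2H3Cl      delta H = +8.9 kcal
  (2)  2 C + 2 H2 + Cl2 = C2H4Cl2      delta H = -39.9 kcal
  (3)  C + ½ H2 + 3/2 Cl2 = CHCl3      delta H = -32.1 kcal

delta H = 1.1 kcal

(1) as written: +8.9 kcal
(2) as written: -39.9 kcal
(3) reversed: +32.1 kcal
By Hess's law, delta H = (+8.9) + (-39.9) + (+32.1) = 1.1 kcal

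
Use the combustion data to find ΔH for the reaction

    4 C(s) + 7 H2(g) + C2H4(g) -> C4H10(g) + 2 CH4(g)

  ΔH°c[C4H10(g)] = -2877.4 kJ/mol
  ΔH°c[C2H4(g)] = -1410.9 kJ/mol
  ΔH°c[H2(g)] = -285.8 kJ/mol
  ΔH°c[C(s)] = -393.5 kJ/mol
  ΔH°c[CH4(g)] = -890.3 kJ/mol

ΔH = -327.5 kJ/mol

With combustion enthalpies, reactants minus products:
= [4·(-393.5) + 7·(-285.8) + 1·(-1410.9)] − [1·(-2877.4) + 2·(-890.3)]
= -327.5 kJ/mol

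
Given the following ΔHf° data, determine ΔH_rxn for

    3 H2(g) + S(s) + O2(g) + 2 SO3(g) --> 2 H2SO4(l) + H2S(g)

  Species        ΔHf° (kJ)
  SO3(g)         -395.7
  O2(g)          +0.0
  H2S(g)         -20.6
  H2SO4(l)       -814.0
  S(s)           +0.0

Products: 2·(-814.0) + 1·(-20.6) = -1648.6
Reactants: 3·(+0.0) + 1·(+0.0) + 1·(+0.0) + 2·(-395.7) = -791.4
ΔH_rxn = (-1648.6) − (-791.4) = -857.2 kJ

ΔH_rxn = -857.2 kJ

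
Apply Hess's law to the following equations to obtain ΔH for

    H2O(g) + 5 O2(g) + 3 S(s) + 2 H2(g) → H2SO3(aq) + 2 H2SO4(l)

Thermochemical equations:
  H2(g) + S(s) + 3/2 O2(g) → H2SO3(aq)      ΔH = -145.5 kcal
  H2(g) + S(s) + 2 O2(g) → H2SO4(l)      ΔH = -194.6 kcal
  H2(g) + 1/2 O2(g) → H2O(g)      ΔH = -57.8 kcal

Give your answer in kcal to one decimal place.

equation 1 as written: -145.5 kcal
equation 2 × 2: (2)·(-194.6) = -389.2 kcal
equation 3 reversed: +57.8 kcal
Since enthalpy is a state function, ΔH = (1)·(-145.5) + (2)·(-194.6) + (-1)·(-57.8) = -476.9 kcal

ΔH = -476.9 kcal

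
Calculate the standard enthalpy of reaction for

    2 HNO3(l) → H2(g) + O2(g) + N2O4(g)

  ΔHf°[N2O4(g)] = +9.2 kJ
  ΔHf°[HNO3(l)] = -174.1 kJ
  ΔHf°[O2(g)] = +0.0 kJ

ΔHrxn = 357.4 kJ

Products: 1·(+0.0) + 1·(+0.0) + 1·(+9.2) = +9.2
Reactants: 2·(-174.1) = -348.2
ΔHrxn = (+9.2) − (-348.2) = 357.4 kJ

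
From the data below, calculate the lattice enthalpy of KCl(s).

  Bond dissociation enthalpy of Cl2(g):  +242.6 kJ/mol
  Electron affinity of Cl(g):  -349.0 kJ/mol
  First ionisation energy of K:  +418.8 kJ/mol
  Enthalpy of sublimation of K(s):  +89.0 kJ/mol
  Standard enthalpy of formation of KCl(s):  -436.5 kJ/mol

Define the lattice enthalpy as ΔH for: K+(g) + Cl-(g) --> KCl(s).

U = -716.6 kJ/mol

ΔHf° = 1·ΔHsub + 1·(ΣIE) + 1/2·D(Cl2) + 1·EA + U
-436.5 = 1·(+89.0) + 1·(+418.8) + 1/2·(+242.6) + 1·(-349.0) + U
U = -436.5 − (+280.1) = -716.6 kJ/mol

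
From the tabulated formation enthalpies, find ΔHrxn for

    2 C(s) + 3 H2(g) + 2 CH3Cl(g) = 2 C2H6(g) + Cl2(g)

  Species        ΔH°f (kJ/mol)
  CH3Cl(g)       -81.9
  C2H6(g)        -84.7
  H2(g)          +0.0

Products: 2·(-84.7) + 1·(+0.0) = -169.4
Reactants: 2·(+0.0) + 3·(+0.0) + 2·(-81.9) = -163.8
ΔHrxn = (-169.4) − (-163.8) = -5.6 kJ/mol

ΔHrxn = -5.6 kJ/mol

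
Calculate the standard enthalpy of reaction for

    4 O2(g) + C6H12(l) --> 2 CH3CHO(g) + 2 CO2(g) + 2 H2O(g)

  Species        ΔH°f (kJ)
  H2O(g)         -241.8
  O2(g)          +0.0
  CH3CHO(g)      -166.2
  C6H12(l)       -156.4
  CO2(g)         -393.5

Products: 2·(-166.2) + 2·(-393.5) + 2·(-241.8) = -1603.0
Reactants: 4·(+0.0) + 1·(-156.4) = -156.4
ΔH_rxn = (-1603.0) − (-156.4) = -1446.6 kJ

ΔH_rxn = -1446.6 kJ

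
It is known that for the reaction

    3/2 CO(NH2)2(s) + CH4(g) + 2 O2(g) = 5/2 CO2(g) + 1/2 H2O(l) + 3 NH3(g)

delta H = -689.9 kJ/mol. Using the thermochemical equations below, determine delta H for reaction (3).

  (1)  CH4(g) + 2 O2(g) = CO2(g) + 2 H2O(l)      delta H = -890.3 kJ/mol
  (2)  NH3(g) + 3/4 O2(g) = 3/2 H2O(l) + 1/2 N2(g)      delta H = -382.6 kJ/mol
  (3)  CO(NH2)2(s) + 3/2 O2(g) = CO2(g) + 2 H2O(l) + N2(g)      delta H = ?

delta H = -631.6 kJ/mol

(1) as written: -890.3 kJ/mol
(2) reversed and × 3: (-3)·(-382.6) = +1147.8 kJ/mol
(3) × 3/2: contributes 3/2·x
-689.9 = (-890.3) + (+1147.8) + 3/2·x
x = (-689.9 − (+257.5)) / (3/2) = -631.6 kJ/mol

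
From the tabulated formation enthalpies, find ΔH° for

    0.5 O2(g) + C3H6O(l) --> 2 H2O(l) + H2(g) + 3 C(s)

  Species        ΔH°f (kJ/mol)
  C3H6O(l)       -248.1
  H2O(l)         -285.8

ΔH° = -323.5 kJ/mol

Products: 2·(-285.8) + 1·(+0.0) + 3·(+0.0) = -571.6
Reactants: 1/2·(+0.0) + 1·(-248.1) = -248.1
ΔH° = (-571.6) − (-248.1) = -323.5 kJ/mol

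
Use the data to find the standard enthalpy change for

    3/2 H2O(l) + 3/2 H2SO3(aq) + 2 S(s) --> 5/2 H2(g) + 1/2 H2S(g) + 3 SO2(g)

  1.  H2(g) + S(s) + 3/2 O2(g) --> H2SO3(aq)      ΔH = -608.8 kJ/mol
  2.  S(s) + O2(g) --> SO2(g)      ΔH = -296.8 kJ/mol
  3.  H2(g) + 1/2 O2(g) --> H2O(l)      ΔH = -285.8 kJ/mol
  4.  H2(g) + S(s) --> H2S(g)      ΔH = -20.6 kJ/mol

ΔH = 441.2 kJ/mol

eq. 1 reversed and × 3/2: (-3/2)·(-608.8) = +913.2 kJ/mol
eq. 2 × 3: (3)·(-296.8) = -890.4 kJ/mol
eq. 3 reversed and × 3/2: (-3/2)·(-285.8) = +428.7 kJ/mol
eq. 4 × 1/2: (1/2)·(-20.6) = -10.3 kJ/mol
Combining the equations, ΔH = (+913.2) + (-890.4) + (+428.7) + (-10.3) = 441.2 kJ/mol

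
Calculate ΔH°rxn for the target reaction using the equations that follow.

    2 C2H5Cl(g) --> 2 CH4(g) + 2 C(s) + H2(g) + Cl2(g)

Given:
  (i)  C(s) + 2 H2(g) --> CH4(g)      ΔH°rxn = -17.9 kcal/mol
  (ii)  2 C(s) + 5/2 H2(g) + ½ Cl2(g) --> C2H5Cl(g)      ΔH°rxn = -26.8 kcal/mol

ΔH°rxn = 17.8 kcal/mol

(i) × 2 (scale by 2 for the 2 CH4(g)): (2)·(-17.9) = -35.8 kcal/mol
(ii) reversed and × 2 (C2H5Cl(g) must end up as a reactant; ×2 to match 2 C2H5Cl(g) in the target): (-2)·(-26.8) = +53.6 kcal/mol
Summing the manipulated equations, ΔH°rxn = (-35.8) + (+53.6) = 17.8 kcal/mol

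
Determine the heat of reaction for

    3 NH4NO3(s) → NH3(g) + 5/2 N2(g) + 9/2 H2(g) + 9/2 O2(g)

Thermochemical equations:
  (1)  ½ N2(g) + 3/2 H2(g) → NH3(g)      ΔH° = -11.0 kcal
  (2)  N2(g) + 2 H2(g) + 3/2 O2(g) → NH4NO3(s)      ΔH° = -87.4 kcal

(1) as written: -11.0 kcal
(2) reversed and × 3: (-3)·(-87.4) = +262.2 kcal
By Hess's law, ΔH° = (-11.0) + (+262.2) = 251.2 kcal

ΔH° = 251.2 kcal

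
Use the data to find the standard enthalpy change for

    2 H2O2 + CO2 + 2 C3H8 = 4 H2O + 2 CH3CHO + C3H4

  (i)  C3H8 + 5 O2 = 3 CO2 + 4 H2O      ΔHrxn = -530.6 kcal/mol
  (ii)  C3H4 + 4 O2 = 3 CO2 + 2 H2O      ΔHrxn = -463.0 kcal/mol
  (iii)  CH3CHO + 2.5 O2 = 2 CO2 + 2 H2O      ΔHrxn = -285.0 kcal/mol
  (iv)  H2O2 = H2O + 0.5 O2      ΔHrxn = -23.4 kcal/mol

(i) × 2 (scale by 2 for the 2 C3H8): (2)·(-530.6) = -1061.2 kcal/mol
(ii) reversed (reverse to put C3H4 on the product side): +463.0 kcal/mol
(iii) reversed and × 2 (reverse to put CH3CHO on the product side; scale by 2 for the 2 CH3CHO): (-2)·(-285.0) = +570.0 kcal/mol
(iv) × 2 (scale by 2 for the 2 H2O2): (2)·(-23.4) = -46.8 kcal/mol
ΔHrxn = (2)·(-530.6) + (-1)·(-463.0) + (-2)·(-285.0) + (2)·(-23.4) = -75.0 kcal/mol

ΔHrxn = -75.0 kcal/mol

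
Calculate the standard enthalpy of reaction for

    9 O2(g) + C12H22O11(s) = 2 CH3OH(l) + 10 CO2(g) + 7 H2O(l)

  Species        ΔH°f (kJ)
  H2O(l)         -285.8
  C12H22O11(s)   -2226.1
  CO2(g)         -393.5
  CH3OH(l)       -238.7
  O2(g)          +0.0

ΔH° = -4186.9 kJ

Products: 2·(-238.7) + 10·(-393.5) + 7·(-285.8) = -6413.0
Reactants: 9·(+0.0) + 1·(-2226.1) = -2226.1
ΔH° = (-6413.0) − (-2226.1) = -4186.9 kJ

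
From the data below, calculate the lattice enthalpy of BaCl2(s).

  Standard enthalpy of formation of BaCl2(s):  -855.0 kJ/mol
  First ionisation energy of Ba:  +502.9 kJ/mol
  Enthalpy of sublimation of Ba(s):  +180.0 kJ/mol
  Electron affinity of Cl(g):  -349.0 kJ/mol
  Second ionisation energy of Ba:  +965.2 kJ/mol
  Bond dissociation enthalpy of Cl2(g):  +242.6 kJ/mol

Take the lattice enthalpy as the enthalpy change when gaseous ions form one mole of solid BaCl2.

U = -2047.7 kJ/mol

ΔHf° = 1·ΔHsub + 1·(ΣIE) + 1·D(Cl2) + 2·EA + U
-855.0 = 1·(+180.0) + 1·(+1468.1) + 1·(+242.6) + 2·(-349.0) + U
U = -855.0 − (+1192.7) = -2047.7 kJ/mol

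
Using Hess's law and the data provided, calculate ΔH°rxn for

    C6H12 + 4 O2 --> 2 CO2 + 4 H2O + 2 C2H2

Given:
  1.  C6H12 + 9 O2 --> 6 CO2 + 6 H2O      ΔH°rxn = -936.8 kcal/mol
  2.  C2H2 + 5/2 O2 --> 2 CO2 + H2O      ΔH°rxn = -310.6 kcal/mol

eq. 1 as written: -936.8 kcal/mol
eq. 2 reversed and × 2: (-2)·(-310.6) = +621.2 kcal/mol
Combining the equations, ΔH°rxn = (1)·(-936.8) + (-2)·(-310.6) = -315.6 kcal/mol

ΔH°rxn = -315.6 kcal/mol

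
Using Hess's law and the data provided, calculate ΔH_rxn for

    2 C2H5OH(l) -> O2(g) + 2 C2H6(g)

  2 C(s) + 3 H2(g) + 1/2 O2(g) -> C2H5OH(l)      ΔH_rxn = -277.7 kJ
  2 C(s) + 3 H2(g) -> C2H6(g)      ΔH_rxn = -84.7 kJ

equation 1 reversed and × 2: (-2)·(-277.7) = +555.4 kJ
equation 2 × 2: (2)·(-84.7) = -169.4 kJ
ΔH_rxn = (+555.4) + (-169.4) = 386.0 kJ

ΔH_rxn = 386.0 kJ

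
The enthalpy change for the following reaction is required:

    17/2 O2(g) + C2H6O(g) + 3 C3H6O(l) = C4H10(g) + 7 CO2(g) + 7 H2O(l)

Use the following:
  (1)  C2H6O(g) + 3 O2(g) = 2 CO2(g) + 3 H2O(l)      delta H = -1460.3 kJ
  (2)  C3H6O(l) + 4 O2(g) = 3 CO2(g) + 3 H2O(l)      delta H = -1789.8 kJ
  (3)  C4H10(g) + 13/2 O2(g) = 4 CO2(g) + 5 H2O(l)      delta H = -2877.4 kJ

delta H = -3952.3 kJ

(1) as written (C2H6O(g) already on the reactant side): -1460.3 kJ
(2) × 3 (scale by 3 for the 3 C3H6O(l)): (3)·(-1789.8) = -5369.4 kJ
(3) reversed (reverse to put C4H10(g) on the product side): +2877.4 kJ
Combining the equations, delta H = (1)·(-1460.3) + (3)·(-1789.8) + (-1)·(-2877.4) = -3952.3 kJ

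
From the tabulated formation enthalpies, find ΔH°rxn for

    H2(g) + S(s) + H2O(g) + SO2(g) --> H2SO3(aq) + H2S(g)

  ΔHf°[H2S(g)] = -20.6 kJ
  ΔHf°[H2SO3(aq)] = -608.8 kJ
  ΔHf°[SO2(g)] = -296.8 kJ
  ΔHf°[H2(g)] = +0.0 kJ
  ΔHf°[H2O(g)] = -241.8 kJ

ΔH°rxn = Σ nΔHf°(products) − Σ nΔHf°(reactants).
Products: 1·(-608.8) + 1·(-20.6) = -629.4
Reactants: 1·(+0.0) + 1·(+0.0) + 1·(-241.8) + 1·(-296.8) = -538.6
ΔH°rxn = (-629.4) − (-538.6) = -90.8 kJ

ΔH°rxn = -90.8 kJ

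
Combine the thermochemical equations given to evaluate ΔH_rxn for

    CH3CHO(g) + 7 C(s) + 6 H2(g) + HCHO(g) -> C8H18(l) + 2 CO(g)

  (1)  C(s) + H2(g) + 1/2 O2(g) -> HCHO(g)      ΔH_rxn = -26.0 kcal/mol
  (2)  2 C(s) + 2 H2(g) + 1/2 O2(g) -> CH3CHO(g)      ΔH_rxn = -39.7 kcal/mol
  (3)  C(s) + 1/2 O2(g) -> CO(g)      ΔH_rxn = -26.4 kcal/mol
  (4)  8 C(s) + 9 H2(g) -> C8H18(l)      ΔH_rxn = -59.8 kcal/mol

(1) reversed: +26.0 kcal/mol
(2) reversed: +39.7 kcal/mol
(3) × 2: (2)·(-26.4) = -52.8 kcal/mol
(4) as written: -59.8 kcal/mol
Since enthalpy is a state function, ΔH_rxn = (-1)·(-26.0) + (-1)·(-39.7) + (2)·(-26.4) + (1)·(-59.8) = -46.9 kcal/mol

ΔH_rxn = -46.9 kcal/mol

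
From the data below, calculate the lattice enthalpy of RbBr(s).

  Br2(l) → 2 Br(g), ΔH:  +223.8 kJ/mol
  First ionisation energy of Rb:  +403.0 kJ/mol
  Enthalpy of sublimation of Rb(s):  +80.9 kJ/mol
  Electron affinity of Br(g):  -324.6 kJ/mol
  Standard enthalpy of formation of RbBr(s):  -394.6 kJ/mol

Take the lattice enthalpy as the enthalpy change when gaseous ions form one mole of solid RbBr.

ΔHf° = 1·ΔHsub + 1·(ΣIE) + 1/2·D(Br2) + 1·EA + U
-394.6 = 1·(+80.9) + 1·(+403.0) + 1/2·(+223.8) + 1·(-324.6) + U
U = -394.6 − (+271.2) = -665.8 kJ/mol

U = -665.8 kJ/mol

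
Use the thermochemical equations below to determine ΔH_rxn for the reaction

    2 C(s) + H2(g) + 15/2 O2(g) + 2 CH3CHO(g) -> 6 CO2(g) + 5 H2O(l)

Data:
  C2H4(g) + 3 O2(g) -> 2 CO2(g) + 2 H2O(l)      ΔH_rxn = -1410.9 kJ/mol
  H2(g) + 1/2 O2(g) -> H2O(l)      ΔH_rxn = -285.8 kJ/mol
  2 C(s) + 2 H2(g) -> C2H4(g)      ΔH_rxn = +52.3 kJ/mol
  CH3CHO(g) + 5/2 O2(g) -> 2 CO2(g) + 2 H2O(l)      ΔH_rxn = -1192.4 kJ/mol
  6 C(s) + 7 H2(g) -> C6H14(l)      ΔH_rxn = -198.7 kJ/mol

ΔH_rxn = -3457.6 kJ/mol

equation 1 as written: -1410.9 kJ/mol
equation 2 reversed: +285.8 kJ/mol
equation 3 as written: +52.3 kJ/mol
equation 4 × 2: (2)·(-1192.4) = -2384.8 kJ/mol
equation 5: not needed.
Summing the manipulated equations, ΔH_rxn = (1)·(-1410.9) + (-1)·(-285.8) + (1)·(+52.3) + (2)·(-1192.4) = -3457.6 kJ/mol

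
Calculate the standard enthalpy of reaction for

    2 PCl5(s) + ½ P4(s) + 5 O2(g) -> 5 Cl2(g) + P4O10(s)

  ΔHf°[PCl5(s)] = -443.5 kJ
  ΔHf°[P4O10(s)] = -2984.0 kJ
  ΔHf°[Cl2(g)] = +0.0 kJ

ΔH°rxn = Σ nΔHf°(products) − Σ nΔHf°(reactants).
Products: 5·(+0.0) + 1·(-2984.0) = -2984.0
Reactants: 2·(-443.5) + 1/2·(+0.0) + 5·(+0.0) = -887.0
ΔH° = (-2984.0) − (-887.0) = -2097.0 kJ

ΔH° = -2097.0 kJ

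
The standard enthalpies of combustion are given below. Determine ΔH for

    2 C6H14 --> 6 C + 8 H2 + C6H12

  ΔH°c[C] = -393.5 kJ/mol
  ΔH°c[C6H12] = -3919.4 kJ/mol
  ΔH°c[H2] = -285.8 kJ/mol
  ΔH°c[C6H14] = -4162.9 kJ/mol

ΔH = 241.0 kJ/mol

With combustion enthalpies, reactants minus products:
= [2·(-4162.9)] − [6·(-393.5) + 8·(-285.8) + 1·(-3919.4)]
= 241.0 kJ/mol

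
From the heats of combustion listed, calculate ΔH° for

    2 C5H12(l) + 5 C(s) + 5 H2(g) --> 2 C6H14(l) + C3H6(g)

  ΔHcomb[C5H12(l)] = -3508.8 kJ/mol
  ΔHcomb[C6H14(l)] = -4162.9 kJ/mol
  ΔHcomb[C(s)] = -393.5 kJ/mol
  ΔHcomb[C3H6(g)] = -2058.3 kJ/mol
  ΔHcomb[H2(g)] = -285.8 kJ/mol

ΔH° = -30.0 kJ/mol

Using ΔH = Σ nΔHc°(reactants) − Σ nΔHc°(products):
= [2·(-3508.8) + 5·(-393.5) + 5·(-285.8)] − [2·(-4162.9) + 1·(-2058.3)]
= -30.0 kJ/mol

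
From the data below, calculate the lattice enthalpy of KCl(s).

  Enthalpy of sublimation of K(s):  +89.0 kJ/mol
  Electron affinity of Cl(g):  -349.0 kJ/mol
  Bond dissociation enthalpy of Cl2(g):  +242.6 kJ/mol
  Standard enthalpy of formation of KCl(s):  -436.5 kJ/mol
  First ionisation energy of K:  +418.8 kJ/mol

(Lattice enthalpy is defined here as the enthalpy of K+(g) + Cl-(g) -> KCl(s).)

U = -716.6 kJ/mol

ΔHf° = 1·ΔHsub + 1·(ΣIE) + 1/2·D(Cl2) + 1·EA + U
-436.5 = 1·(+89.0) + 1·(+418.8) + 1/2·(+242.6) + 1·(-349.0) + U
U = -436.5 − (+280.1) = -716.6 kJ/mol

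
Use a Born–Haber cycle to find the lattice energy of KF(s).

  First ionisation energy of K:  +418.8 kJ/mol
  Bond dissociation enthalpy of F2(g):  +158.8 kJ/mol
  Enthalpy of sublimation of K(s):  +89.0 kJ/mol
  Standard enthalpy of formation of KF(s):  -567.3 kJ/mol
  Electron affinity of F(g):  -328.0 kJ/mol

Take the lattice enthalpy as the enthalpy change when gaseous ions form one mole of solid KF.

U = -826.5 kJ/mol

ΔHf° = 1·ΔHsub + 1·(ΣIE) + 1/2·D(F2) + 1·EA + U
-567.3 = 1·(+89.0) + 1·(+418.8) + 1/2·(+158.8) + 1·(-328.0) + U
U = -567.3 − (+259.2) = -826.5 kJ/mol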